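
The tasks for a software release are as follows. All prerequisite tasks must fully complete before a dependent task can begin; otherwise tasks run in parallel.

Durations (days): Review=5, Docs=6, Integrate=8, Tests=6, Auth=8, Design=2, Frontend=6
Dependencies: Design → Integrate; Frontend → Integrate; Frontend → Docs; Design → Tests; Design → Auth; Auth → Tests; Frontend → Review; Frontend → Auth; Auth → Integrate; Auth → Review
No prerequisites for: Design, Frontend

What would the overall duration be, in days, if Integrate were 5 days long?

20

Critical path before the change: Frontend→Auth→Integrate = 6+8+8 = 22 giving 22 days.
Since Integrate is critical, the -3 change carries straight to that chain (now 19 days).
The binding chain switches to Frontend→Auth→Tests = 6+8+6 = 20; finish 20 days.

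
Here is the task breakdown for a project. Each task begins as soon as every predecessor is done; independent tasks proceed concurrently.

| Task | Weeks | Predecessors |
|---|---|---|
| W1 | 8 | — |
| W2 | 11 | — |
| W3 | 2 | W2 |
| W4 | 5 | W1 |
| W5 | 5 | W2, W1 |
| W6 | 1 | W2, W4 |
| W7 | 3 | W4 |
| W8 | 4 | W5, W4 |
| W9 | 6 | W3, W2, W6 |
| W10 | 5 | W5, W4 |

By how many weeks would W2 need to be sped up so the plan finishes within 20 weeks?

1

Current finish: 21 weeks; target: 20.
W2 is on every critical path, so each week cut from W2 cuts the finish by one (this holds down to a finish of 20).
Need 21 − 20 = 1 week off W2 → W2 becomes 10 weeks, finish becomes 20.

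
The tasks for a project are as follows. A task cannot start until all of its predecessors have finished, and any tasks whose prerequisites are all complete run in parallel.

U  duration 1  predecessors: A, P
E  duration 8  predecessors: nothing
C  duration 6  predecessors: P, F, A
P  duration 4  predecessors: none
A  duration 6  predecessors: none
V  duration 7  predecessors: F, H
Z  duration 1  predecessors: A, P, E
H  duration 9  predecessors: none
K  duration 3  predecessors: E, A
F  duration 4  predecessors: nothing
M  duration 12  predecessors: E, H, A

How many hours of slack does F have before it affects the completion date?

H→M = 9+12 = 21 sets the makespan at 21 hours.
Longest path through F: 11 hours (earliest finish 4, latest finish 14).
Float = 21 − 11 = 10.

10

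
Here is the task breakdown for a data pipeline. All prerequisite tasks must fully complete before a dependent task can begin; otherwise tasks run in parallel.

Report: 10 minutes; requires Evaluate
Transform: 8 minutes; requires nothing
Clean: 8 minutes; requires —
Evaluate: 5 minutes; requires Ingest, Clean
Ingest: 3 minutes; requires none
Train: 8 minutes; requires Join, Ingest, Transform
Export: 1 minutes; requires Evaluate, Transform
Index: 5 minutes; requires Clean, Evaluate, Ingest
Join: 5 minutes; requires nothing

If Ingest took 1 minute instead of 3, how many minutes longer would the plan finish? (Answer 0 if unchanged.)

0

Baseline: Clean→Evaluate→Report = 8+5+10 = 23 → 23 minutes.
The longest path through Ingest is only 18 minutes, so Ingest has float 5.
That remains the longest chain; total 23 minutes.
Change in finish: 23 − 23 = +0 minutes.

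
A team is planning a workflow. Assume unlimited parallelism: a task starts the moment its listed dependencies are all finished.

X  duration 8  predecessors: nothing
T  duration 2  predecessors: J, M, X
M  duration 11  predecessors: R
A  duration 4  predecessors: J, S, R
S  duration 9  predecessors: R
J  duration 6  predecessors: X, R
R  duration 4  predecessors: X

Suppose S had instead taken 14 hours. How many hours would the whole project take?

30

Baseline: X→R→S→A = 8+4+9+4 = 25 → 25 hours.
Since S is critical, the +5 change carries straight to that chain (now 30 hours).
That remains the longest chain; total 30 hours.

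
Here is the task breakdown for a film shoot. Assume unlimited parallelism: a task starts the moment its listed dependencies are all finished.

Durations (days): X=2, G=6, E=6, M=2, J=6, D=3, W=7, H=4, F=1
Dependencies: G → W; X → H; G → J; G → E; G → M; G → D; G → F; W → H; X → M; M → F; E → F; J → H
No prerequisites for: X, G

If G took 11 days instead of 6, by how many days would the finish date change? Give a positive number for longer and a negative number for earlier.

Baseline: G→W→H = 6+7+4 = 17 → 17 days.
G lies on that path, so at 11 days the path becomes 22 days.
That remains the longest chain; total 22 days.
Change in finish: 22 − 17 = +5 days.

5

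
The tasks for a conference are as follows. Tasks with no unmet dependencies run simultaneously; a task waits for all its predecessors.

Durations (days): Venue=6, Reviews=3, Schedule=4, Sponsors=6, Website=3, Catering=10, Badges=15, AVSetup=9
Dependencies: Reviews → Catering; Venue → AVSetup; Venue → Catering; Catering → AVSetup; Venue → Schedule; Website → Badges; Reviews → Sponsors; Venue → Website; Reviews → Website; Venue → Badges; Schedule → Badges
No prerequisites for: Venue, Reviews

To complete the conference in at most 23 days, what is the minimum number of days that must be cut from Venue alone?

2

Current finish: 25 days; target: 23.
Venue is on every critical path, so each day cut from Venue cuts the finish by one (this holds down to a finish of 22).
Need 25 − 23 = 2 days off Venue → Venue becomes 4 days, finish becomes 23.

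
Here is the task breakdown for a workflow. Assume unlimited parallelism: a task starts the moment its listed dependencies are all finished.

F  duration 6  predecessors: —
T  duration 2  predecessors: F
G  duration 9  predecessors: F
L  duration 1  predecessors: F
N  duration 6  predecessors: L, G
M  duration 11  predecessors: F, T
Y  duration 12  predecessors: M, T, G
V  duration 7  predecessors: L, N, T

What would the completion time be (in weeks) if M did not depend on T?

Before: longest chain F→T→M→Y = 6+2+11+12 = 31, finish 31.
Without T→M, M's earliest start moves from 8 to 6.
New critical path: F→M→Y = 6+11+12 = 29 ⇒ 29 weeks.

29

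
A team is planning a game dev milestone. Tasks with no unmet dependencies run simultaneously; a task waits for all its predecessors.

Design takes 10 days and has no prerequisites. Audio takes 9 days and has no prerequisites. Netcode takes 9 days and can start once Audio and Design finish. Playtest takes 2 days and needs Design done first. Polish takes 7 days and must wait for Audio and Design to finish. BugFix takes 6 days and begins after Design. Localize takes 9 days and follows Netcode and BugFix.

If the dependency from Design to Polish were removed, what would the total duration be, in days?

28

With the dependency in place, Design→Netcode→Localize = 10+9+9 = 28 sets the finish at 28 days.
Without Design→Polish, Polish's earliest start moves from 10 to 9.
New critical path: Design→Netcode→Localize = 10+9+9 = 28 ⇒ 28 days.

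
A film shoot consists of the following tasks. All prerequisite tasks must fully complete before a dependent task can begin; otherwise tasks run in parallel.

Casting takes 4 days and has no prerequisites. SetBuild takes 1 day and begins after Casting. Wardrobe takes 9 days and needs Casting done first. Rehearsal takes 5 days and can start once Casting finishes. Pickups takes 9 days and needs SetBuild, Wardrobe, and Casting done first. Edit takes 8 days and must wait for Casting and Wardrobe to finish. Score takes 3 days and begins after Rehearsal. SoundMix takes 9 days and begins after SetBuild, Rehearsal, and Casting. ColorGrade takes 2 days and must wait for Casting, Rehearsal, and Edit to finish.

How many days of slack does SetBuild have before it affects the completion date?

The longest chain is Casting→Wardrobe→Edit→ColorGrade = 4+9+8+2 = 23; overall finish 23 days.
Longest path through SetBuild: 14 days (earliest finish 5, latest finish 14).
Float = 23 − 14 = 9.

9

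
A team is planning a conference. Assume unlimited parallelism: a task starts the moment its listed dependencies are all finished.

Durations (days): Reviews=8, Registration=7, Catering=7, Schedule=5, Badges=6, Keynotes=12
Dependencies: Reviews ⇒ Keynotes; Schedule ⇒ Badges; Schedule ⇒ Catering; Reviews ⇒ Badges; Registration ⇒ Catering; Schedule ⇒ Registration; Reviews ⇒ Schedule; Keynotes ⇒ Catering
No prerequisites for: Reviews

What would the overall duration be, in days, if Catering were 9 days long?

29

Critical path before the change: Reviews→Schedule→Registration→Catering = 8+5+7+7 = 27 giving 27 days.
Since Catering is critical, the +2 change carries straight to that chain (now 29 days).
No other chain overtakes it, so the finish is 29 days.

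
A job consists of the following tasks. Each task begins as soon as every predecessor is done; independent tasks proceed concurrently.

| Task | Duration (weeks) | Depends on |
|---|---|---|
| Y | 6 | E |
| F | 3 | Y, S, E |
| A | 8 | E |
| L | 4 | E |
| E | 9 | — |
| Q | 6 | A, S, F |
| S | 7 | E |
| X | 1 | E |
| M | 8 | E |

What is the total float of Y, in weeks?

1

The longest chain is E→S→F→Q = 9+7+3+6 = 25; overall finish 25 weeks.
Longest path through Y: 24 weeks (earliest finish 15, latest finish 16).
Float = 25 − 24 = 1.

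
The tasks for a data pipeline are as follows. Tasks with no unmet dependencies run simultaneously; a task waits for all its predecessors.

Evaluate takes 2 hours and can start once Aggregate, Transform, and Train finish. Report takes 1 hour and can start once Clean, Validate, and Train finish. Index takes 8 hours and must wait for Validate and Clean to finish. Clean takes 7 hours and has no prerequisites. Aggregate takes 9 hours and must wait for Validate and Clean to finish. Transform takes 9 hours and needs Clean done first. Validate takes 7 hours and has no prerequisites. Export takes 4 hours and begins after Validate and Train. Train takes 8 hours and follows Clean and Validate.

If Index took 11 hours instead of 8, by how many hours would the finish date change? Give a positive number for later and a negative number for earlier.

Actual critical path: Clean→Train→Export = 7+8+4 = 19 ⇒ 19 hours.
The longest path through Index is only 15 hours, so Index has float 4.
No other chain overtakes it, so the finish is 19 hours.
Change in finish: 19 − 19 = +0 hours.

0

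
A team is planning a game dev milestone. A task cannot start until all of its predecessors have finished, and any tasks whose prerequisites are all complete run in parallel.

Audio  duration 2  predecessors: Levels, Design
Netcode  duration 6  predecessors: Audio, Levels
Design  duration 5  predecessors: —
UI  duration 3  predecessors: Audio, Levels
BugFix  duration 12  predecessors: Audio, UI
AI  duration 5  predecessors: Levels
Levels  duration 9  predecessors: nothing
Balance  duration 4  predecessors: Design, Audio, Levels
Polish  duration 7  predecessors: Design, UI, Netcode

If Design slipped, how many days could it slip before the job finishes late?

4

Critical path: Levels→Audio→UI→BugFix = 9+2+3+12 = 26, so the finish is 26 days.
Longest path through Design: 22 days (earliest finish 5, latest finish 9).
So Design can slip 9 − 5 = 4 days.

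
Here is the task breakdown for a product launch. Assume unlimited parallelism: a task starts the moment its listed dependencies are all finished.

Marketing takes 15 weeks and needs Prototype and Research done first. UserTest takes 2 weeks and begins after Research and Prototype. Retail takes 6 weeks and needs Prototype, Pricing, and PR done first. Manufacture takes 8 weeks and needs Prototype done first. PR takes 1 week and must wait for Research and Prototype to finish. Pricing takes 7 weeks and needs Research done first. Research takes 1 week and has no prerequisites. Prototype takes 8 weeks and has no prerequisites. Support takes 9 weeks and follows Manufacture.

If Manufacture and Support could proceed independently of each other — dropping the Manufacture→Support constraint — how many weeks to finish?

23

Before: longest chain Prototype→Manufacture→Support = 8+8+9 = 25, finish 25.
Without Manufacture→Support, Support's earliest start moves from 16 to 0.
The longest chain is now Prototype→Marketing = 8+15 = 23, so the project takes 23 weeks.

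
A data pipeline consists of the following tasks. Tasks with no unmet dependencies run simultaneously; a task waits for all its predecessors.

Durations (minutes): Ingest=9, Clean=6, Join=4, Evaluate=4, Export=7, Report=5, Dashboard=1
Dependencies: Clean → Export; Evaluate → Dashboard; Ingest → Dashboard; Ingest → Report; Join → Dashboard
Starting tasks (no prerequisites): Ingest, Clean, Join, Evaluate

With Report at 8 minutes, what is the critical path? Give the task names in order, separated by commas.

Critical path before the change: Ingest→Report = 9+5 = 14 giving 14 minutes.
Report lies on that path, so at 8 minutes the path becomes 17 minutes.
That remains the longest chain; total 17 minutes.

Ingest, Report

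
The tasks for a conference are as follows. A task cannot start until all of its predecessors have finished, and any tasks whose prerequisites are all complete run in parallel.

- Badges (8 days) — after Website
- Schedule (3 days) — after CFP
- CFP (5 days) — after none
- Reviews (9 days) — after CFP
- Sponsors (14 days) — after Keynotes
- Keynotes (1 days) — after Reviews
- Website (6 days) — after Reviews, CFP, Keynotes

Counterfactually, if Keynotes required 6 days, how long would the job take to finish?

34

Actual critical path: CFP→Reviews→Keynotes→Sponsors = 5+9+1+14 = 29 ⇒ 29 days.
Keynotes lies on that path, so at 6 days the path becomes 34 days.
No other chain overtakes it, so the finish is 34 days.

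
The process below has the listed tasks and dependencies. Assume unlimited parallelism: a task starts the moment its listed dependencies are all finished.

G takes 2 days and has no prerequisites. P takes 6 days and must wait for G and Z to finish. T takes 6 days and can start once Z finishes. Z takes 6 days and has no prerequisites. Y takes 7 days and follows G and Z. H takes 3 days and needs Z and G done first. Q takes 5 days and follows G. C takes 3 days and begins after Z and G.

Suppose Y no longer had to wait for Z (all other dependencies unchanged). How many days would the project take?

12

Original critical path: Z→Y = 6+7 = 13 ⇒ 13 days.
Without Z→Y, Y's earliest start moves from 6 to 2.
After: Z→T = 6+6 = 12 → 12 days.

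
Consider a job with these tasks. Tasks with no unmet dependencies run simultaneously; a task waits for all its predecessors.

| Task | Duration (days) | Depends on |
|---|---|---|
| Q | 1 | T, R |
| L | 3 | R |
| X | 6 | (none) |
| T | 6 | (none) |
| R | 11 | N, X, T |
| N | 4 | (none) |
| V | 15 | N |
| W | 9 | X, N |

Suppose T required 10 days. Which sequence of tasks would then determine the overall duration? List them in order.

T, R, L

Actual critical path: T→R→L = 6+11+3 = 20 ⇒ 20 days.
Since T is critical, the +4 change carries straight to that chain (now 24 days).
No other chain overtakes it, so the finish is 24 days.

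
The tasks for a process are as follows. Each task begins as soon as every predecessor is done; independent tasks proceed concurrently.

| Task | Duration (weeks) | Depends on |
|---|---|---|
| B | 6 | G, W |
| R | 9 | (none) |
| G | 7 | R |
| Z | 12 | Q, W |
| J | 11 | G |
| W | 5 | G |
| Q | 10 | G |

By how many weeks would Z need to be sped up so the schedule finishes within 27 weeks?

Current finish: 38 weeks; target: 27.
Z is on every critical path, so each week cut from Z cuts the finish by one (this holds down to a finish of 27).
Need 38 − 27 = 11 weeks off Z → Z becomes 1 week, finish becomes 27.

11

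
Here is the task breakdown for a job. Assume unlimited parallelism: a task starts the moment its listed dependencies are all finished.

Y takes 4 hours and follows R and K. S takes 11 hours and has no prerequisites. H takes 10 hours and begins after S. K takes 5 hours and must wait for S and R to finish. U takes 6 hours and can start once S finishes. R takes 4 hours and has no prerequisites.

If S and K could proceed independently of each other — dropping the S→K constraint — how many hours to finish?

21

Before: longest chain S→H = 11+10 = 21, finish 21.
Without S→K, K's earliest start moves from 11 to 4.
The longest chain is now S→H = 11+10 = 21, so the job takes 21 hours.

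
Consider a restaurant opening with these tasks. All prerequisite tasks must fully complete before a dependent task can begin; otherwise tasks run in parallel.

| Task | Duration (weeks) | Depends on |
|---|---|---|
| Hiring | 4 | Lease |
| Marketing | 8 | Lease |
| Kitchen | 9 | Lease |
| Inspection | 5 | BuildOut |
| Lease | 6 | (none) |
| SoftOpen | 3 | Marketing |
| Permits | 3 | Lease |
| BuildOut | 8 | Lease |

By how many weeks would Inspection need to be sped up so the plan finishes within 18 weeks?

1

Current finish: 19 weeks; target: 18.
Inspection is on every critical path, so each week cut from Inspection cuts the finish by one (this holds down to a finish of 17).
Need 19 − 18 = 1 week off Inspection → Inspection becomes 4 weeks, finish becomes 18.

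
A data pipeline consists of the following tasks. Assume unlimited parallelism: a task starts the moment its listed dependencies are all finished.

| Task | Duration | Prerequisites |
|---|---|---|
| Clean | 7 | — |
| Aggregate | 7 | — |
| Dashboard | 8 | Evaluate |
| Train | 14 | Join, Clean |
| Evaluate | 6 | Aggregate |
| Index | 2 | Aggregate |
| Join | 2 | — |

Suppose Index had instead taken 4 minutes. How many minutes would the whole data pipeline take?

As given, the longest chain is Clean→Train = 7+14 = 21, so the finish is 21 minutes.
Index is off the critical path — its longest chain is 9 minutes, giving 12 of slack.
That remains the longest chain; total 21 minutes.

21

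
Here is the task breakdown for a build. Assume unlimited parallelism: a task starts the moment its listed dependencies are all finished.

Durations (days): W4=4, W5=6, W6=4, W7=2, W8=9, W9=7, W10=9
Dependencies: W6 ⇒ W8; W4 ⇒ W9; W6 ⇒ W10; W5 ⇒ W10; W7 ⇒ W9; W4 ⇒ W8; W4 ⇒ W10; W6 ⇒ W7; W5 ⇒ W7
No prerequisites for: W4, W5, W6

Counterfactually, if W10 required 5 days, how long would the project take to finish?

15

Actual critical path: W5→W10 = 6+9 = 15 ⇒ 15 days.
W10 lies on that path, so at 5 days the path becomes 11 days.
New critical path: W5→W7→W9 = 6+2+7 = 15 ⇒ 15 days.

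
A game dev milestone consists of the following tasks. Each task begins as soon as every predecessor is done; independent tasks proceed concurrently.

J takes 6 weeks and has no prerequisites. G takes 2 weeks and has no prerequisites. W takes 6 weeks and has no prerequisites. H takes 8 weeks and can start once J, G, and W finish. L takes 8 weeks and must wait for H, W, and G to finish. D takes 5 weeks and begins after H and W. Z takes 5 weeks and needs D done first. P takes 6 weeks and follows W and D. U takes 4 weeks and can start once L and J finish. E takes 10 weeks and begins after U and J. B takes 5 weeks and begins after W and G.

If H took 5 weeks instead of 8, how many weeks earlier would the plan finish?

3

The binding path is J→H→L→U→E = 6+8+8+4+10 = 36; finish at 36 weeks.
H lies on that path, so at 5 weeks the path becomes 33 weeks.
The critical path is still J→H→L→U→E; finish is now 33 weeks.
Change in finish: 33 − 36 = -3 weeks.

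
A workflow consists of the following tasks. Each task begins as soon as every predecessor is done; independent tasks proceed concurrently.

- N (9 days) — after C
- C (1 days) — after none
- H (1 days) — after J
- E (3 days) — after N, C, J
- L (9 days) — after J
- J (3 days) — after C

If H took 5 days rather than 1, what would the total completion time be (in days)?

The binding path is C→N→E = 1+9+3 = 13; finish at 13 days.
The longest path through H is only 5 days, so H has float 8.
That remains the longest chain; total 13 days.

13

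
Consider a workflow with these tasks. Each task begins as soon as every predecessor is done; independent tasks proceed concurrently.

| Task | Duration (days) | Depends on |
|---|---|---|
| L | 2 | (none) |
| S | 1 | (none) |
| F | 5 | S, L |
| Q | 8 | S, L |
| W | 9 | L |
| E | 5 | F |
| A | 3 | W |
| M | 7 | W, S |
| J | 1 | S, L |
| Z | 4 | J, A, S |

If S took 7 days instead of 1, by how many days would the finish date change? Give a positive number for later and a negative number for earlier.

Baseline: L→W→A→Z = 2+9+3+4 = 18 → 18 days.
The longest path through S is only 11 days, so S has float 7.
The critical path is still L→W→A→Z; finish is now 18 days.
Change in finish: 18 − 18 = +0 days.

0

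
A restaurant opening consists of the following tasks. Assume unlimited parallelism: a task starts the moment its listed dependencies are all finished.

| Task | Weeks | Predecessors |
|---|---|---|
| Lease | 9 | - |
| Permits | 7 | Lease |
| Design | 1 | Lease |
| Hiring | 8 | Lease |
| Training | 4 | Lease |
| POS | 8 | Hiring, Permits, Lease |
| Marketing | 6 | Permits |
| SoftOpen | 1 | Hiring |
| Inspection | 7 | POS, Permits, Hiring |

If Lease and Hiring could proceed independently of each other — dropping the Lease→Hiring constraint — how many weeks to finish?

31

Original critical path: Lease→Hiring→POS→Inspection = 9+8+8+7 = 32 ⇒ 32 weeks.
Without Lease→Hiring, Hiring's earliest start moves from 9 to 0.
After: Lease→Permits→POS→Inspection = 9+7+8+7 = 31 → 31 weeks.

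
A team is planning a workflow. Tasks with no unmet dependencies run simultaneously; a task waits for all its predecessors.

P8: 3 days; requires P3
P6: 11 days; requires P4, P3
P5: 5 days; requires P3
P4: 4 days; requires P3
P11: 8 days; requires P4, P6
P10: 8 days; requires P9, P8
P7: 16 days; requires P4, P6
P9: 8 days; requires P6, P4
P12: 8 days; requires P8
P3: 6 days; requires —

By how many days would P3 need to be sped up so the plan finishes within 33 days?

4

Current finish: 37 days; target: 33.
P3 is on every critical path, so each day cut from P3 cuts the finish by one (this holds down to a finish of 32).
Need 37 − 33 = 4 days off P3 → P3 becomes 2 days, finish becomes 33.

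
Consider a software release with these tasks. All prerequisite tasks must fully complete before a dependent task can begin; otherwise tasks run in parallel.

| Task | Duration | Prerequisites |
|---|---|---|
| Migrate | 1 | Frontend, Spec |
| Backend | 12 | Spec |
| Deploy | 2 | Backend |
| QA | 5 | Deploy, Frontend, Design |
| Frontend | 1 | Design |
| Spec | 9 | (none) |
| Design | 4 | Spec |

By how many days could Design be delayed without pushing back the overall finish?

The longest chain is Spec→Backend→Deploy→QA = 9+12+2+5 = 28; overall finish 28 days.
Design finishes as early as 13 and must finish by 22.
Float = 28 − 19 = 9.

9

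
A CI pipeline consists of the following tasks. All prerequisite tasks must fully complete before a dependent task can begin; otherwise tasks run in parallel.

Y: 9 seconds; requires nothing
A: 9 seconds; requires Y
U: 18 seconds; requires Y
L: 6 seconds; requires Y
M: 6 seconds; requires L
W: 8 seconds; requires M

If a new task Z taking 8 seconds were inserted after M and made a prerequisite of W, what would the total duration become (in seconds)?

Originally the job takes 29 seconds.
With Z inserted, W now waits for max(M, Z).
New critical path: Y→L→M→Z→W = 9+6+6+8+8 = 37 ⇒ 37 seconds.

37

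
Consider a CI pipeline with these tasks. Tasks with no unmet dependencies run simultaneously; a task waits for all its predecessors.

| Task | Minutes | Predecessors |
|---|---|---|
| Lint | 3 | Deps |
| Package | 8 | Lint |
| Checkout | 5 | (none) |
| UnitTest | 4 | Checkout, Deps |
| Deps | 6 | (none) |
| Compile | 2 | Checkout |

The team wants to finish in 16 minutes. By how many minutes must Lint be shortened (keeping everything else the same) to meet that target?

Current finish: 17 minutes; target: 16.
Lint is on every critical path, so each minute cut from Lint cuts the finish by one (this holds down to a finish of 15).
Need 17 − 16 = 1 minute off Lint → Lint becomes 2 minutes, finish becomes 16.

1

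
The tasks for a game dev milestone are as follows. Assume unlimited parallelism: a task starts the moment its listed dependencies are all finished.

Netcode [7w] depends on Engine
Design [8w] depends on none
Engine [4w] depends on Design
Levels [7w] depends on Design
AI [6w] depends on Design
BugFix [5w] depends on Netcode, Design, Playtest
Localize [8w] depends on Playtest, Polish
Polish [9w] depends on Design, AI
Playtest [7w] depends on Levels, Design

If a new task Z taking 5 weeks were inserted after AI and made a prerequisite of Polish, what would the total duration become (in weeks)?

Originally the project takes 31 weeks.
With Z inserted, Polish now waits for max(Design, AI, Z).
New critical path: Design→AI→Z→Polish→Localize = 8+6+5+9+8 = 36 ⇒ 36 weeks.

36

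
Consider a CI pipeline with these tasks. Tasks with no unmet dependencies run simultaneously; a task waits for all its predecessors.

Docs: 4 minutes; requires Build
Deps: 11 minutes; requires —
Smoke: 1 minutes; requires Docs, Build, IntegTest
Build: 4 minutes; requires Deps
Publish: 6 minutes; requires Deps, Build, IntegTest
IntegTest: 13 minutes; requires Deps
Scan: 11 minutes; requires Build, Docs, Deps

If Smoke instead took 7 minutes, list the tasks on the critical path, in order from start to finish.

Deps, IntegTest, Smoke

Actual critical path: Deps→IntegTest→Publish = 11+13+6 = 30 ⇒ 30 minutes.
The longest path through Smoke is only 25 minutes, so Smoke has float 5.
New critical path: Deps→IntegTest→Smoke = 11+13+7 = 31 ⇒ 31 minutes.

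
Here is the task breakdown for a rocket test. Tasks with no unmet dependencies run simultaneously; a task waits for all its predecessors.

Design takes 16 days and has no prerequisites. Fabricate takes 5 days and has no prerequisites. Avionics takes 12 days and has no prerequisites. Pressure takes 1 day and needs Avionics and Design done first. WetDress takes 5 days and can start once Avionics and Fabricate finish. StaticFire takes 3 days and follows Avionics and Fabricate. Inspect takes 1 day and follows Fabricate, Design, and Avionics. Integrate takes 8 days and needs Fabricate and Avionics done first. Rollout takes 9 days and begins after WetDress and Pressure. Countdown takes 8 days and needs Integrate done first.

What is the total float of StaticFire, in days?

13

Critical path: Avionics→Integrate→Countdown = 12+8+8 = 28, so the finish is 28 days.
Longest path through StaticFire: 15 days (earliest finish 15, latest finish 28).
Float = 28 − 15 = 13.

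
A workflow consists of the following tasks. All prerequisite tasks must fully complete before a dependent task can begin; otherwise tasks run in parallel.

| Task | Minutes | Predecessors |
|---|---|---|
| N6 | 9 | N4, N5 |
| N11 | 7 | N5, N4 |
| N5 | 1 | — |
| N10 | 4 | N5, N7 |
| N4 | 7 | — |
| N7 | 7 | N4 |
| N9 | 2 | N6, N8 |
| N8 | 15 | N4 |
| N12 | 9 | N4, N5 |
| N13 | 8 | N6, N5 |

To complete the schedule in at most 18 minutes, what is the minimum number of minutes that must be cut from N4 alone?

Current finish: 24 minutes; target: 18.
N4 is on every critical path, so each minute cut from N4 cuts the finish by one (this holds down to a finish of 18).
Need 24 − 18 = 6 minutes off N4 → N4 becomes 1 minute, finish becomes 18.

6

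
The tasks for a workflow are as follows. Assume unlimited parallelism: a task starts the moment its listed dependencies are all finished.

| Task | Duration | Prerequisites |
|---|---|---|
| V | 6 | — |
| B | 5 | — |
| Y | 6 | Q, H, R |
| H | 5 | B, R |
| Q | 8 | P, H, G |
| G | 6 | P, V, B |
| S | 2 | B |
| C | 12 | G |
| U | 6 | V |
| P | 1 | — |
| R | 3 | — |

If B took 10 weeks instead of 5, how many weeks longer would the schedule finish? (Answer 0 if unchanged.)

4

Baseline: V→G→Q→Y = 6+6+8+6 = 26 → 26 weeks.
The longest path through B is only 25 weeks, so B has float 1.
New critical path: B→G→Q→Y = 10+6+8+6 = 30 ⇒ 30 weeks.
Change in finish: 30 − 26 = +4 weeks.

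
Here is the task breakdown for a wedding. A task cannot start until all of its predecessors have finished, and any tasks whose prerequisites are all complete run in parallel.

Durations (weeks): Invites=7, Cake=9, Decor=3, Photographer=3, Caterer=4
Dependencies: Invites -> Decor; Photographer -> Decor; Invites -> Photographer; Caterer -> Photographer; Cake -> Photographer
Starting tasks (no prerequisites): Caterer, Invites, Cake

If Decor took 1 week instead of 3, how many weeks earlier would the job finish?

Critical path before the change: Cake→Photographer→Decor = 9+3+3 = 15 giving 15 weeks.
Decor is on the critical path; changing it to 1 makes that path 13 weeks.
That remains the longest chain; total 13 weeks.
Change in finish: 13 − 15 = -2 weeks.

2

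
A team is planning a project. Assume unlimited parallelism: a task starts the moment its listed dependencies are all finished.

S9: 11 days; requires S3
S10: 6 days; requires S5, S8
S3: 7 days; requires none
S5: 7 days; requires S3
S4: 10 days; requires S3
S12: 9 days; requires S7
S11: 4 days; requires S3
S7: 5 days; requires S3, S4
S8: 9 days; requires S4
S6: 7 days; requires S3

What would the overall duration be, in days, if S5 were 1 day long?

Baseline: S3→S4→S8→S10 = 7+10+9+6 = 32 → 32 days.
S5 has 12 days of float (longest path through it is 20).
No other chain overtakes it, so the finish is 32 days.

32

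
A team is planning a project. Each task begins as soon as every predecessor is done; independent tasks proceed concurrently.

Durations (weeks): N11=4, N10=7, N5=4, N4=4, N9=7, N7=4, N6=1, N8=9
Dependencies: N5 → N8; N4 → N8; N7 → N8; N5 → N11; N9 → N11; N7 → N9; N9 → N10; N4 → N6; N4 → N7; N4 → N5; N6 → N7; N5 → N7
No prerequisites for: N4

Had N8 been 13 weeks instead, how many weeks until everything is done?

Baseline: N4→N5→N7→N9→N10 = 4+4+4+7+7 = 26 → 26 weeks.
N8 is off the critical path — its longest chain is 21 weeks, giving 5 of slack.
The critical path is still N4→N5→N7→N9→N10; finish is now 26 weeks.

26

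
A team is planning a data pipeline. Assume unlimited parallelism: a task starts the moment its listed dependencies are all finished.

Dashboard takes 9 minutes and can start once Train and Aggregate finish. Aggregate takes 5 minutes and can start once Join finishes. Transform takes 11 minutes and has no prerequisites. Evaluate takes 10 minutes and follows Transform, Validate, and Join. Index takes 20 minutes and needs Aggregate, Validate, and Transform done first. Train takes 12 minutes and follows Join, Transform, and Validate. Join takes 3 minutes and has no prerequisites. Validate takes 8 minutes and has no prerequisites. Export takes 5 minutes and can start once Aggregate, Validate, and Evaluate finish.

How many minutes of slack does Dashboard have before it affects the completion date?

0

The longest chain is Transform→Train→Dashboard = 11+12+9 = 32; overall finish 32 minutes.
Dashboard finishes as early as 32 and must finish by 32.
Slack of Dashboard = 23 − 23 = 0 minutes.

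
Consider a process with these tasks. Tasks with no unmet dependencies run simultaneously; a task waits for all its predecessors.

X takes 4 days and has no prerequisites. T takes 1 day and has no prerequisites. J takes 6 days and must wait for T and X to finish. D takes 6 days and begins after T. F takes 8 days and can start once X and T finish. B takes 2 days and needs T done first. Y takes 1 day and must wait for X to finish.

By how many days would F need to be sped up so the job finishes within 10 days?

Current finish: 12 days; target: 10.
F is on every critical path, so each day cut from F cuts the finish by one (this holds down to a finish of 10).
Need 12 − 10 = 2 days off F → F becomes 6 days, finish becomes 10.

2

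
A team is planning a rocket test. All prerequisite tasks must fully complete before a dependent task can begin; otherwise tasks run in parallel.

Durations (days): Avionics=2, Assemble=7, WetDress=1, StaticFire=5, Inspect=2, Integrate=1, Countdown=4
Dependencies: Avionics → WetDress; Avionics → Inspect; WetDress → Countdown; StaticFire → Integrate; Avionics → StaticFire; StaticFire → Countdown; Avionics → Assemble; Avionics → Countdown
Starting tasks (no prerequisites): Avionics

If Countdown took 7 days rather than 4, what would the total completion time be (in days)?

14

Baseline: Avionics→StaticFire→Countdown = 2+5+4 = 11 → 11 days.
Since Countdown is critical, the +3 change carries straight to that chain (now 14 days).
That remains the longest chain; total 14 days.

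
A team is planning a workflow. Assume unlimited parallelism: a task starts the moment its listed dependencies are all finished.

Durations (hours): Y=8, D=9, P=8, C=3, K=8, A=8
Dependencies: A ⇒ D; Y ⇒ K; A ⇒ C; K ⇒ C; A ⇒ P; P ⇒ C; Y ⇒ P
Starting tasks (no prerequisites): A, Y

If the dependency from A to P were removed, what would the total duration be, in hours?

19

Original critical path: A→P→C = 8+8+3 = 19 ⇒ 19 hours.
Dropping A→P doesn't change P's earliest start (8); another predecessor still binds.
The longest chain is now Y→P→C = 8+8+3 = 19, so the schedule takes 19 hours.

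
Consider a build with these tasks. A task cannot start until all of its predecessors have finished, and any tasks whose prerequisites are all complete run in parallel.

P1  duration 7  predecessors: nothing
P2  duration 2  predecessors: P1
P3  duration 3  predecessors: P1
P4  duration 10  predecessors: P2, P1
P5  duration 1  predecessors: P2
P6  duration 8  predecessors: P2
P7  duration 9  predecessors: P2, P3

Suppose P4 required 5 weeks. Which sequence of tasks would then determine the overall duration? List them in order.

P1, P3, P7

Baseline: P1→P2→P4 = 7+2+10 = 19 → 19 weeks.
Since P4 is critical, the -5 change carries straight to that chain (now 14 weeks).
The binding chain switches to P1→P3→P7 = 7+3+9 = 19; finish 19 weeks.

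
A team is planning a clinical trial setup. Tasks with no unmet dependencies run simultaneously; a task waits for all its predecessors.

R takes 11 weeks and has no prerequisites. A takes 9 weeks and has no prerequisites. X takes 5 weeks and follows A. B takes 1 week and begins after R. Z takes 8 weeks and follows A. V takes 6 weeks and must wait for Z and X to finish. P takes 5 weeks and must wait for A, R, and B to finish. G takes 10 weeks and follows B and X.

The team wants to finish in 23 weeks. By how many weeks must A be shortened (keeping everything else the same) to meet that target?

1

Current finish: 24 weeks; target: 23.
A is on every critical path, so each week cut from A cuts the finish by one (this holds down to a finish of 22).
Need 24 − 23 = 1 week off A → A becomes 8 weeks, finish becomes 23.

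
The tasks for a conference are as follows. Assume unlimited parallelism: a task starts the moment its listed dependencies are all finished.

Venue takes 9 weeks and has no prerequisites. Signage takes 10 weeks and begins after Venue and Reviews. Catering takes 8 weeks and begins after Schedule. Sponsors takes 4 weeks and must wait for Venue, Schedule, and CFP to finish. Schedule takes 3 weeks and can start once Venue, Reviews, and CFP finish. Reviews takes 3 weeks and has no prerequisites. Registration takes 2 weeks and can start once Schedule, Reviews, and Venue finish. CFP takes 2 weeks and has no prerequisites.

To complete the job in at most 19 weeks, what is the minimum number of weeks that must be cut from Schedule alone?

1

Current finish: 20 weeks; target: 19.
Schedule is on every critical path, so each week cut from Schedule cuts the finish by one (this holds down to a finish of 19).
Need 20 − 19 = 1 week off Schedule → Schedule becomes 2 weeks, finish becomes 19.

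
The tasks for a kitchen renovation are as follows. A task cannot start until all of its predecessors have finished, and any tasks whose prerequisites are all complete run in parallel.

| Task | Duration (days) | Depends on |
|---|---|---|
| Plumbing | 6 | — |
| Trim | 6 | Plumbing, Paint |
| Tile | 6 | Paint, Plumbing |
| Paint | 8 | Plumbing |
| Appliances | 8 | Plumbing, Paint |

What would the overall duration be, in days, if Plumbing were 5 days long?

Baseline: Plumbing→Paint→Appliances = 6+8+8 = 22 → 22 days.
Plumbing lies on that path, so at 5 days the path becomes 21 days.
The critical path is still Plumbing→Paint→Appliances; finish is now 21 days.

21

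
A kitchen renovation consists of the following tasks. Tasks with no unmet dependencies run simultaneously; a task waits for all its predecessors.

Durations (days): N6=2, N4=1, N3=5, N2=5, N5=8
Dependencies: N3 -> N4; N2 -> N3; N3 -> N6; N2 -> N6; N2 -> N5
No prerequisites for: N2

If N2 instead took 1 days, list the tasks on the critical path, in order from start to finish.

Actual critical path: N2→N5 = 5+8 = 13 ⇒ 13 days.
N2 is on the critical path; changing it to 1 makes that path 9 days.
That remains the longest chain; total 9 days.

N2, N5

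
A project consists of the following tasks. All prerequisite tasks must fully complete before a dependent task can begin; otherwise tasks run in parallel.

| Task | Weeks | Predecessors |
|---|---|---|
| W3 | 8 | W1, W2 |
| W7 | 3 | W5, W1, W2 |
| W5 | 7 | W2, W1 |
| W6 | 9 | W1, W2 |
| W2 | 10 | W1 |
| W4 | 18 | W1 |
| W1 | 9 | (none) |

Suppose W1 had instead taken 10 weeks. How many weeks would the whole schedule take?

30

Baseline: W1→W2→W5→W7 = 9+10+7+3 = 29 → 29 weeks.
W1 is on the critical path; changing it to 10 makes that path 30 weeks.
No other chain overtakes it, so the finish is 30 weeks.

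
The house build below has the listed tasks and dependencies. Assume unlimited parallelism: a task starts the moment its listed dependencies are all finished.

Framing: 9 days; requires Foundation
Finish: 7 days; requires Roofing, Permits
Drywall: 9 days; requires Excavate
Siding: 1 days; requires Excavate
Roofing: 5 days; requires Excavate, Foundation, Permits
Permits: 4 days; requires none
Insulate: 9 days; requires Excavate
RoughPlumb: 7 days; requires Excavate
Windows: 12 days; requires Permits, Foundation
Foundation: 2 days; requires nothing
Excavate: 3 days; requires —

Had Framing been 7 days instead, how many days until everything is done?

Critical path before the change: Permits→Roofing→Finish = 4+5+7 = 16 giving 16 days.
The longest path through Framing is only 11 days, so Framing has float 5.
The critical path is still Permits→Roofing→Finish; finish is now 16 days.

16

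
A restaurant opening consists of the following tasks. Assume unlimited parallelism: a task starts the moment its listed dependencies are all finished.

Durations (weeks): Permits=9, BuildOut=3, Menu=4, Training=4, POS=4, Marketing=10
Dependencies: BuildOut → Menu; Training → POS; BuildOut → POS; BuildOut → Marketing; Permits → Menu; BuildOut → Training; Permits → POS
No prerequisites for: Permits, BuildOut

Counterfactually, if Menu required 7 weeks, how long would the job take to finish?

The binding path is Permits→Menu = 9+4 = 13; finish at 13 weeks.
Since Menu is critical, the +3 change carries straight to that chain (now 16 weeks).
The critical path is still Permits→Menu; finish is now 16 weeks.

16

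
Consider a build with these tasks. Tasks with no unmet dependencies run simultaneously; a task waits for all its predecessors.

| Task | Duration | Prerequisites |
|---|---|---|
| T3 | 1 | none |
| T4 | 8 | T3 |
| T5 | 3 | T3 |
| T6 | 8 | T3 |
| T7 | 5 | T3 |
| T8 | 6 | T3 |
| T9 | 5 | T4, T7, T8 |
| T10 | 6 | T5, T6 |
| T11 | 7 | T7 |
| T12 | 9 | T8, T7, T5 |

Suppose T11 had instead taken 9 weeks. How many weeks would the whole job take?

Baseline: T3→T8→T12 = 1+6+9 = 16 → 16 weeks.
The longest path through T11 is only 13 weeks, so T11 has float 3.
That remains the longest chain; total 16 weeks.

16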